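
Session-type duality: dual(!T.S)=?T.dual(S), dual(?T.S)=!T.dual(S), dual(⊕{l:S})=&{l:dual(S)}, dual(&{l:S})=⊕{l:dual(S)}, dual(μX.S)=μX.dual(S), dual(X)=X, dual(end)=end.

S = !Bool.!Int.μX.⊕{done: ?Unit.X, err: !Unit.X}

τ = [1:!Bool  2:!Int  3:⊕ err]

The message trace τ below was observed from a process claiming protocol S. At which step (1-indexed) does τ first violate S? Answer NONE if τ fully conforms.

@1 !Bool  match  residual = !Int.μX.…
@2 !Int  match  residual = μX.…
@3 ⊕ err  match  residual = !Unit.μX.…
τ conforms to S (length 3)

NONE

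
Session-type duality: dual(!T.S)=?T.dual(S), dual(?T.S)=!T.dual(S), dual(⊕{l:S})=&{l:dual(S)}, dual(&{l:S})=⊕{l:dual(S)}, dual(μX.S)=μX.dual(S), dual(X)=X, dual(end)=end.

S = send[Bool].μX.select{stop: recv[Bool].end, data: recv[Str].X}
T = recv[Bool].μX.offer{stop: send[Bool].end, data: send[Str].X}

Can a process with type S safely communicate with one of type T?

YES

send[Bool] vs recv[Bool]  ✓
  μX vs μX  ✓ (μ self-dual)
    select{stop,data} vs offer{stop,data}  ✓ same labels
      [stop]
        recv[Bool] vs send[Bool]  ✓
          end vs end  ✓
      [data]
        recv[Str] vs send[Str]  ✓
          X vs X  ✓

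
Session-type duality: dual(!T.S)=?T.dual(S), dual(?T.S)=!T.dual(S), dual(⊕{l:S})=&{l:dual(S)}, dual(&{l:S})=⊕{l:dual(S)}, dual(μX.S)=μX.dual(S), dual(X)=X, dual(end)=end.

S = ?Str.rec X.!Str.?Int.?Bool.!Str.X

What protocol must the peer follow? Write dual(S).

!Str.rec X.?Str.!Int.!Bool.?Str.X

?Str → !Str
  rec X → rec X  (μ self-dual)
    !Str → ?Str
      ?Int → !Int
        ?Bool → !Bool
          !Str → ?Str
            dual(X) = X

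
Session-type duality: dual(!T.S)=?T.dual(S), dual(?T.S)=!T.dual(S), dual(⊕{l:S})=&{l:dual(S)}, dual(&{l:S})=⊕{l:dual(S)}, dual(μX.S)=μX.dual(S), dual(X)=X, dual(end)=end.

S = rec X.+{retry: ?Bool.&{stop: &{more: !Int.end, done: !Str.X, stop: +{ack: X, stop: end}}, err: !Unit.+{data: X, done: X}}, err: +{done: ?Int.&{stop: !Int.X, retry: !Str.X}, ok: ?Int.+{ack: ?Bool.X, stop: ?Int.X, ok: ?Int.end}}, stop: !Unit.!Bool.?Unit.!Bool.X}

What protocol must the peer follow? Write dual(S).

rec X = rec X  (binder kept)
  +{retry,err,stop} = &{retry,err,stop}  (select→offer)
    case retry:
      ?Bool = !Bool
        &{stop,err} = +{stop,err}  (offer→select)
          case stop:
            &{more,done,stop} = +{more,done,stop}  (offer→select)
              case more:
                !Int = ?Int
                  dual(end) = end
              case done:
                !Str = ?Str
                  dual(X) = X
              case stop:
                +{ack,stop} = &{ack,stop}  (select→offer)
                  case ack:
                    dual(X) = X
                  case stop:
                    dual(end) = end
          case err:
            !Unit = ?Unit
              +{data,done} = &{data,done}  (select→offer)
                case data:
                  dual(X) = X
                case done:
                  dual(X) = X
    case err:
      +{done,ok} = &{done,ok}  (select→offer)
        case done:
          ?Int = !Int
            &{stop,retry} = +{stop,retry}  (offer→select)
              case stop:
                !Int = ?Int
                  dual(X) = X
              case retry:
                !Str = ?Str
                  dual(X) = X
        case ok:
          ?Int = !Int
            +{ack,stop,ok} = &{ack,stop,ok}  (select→offer)
              case ack:
                ?Bool = !Bool
                  dual(X) = X
              case stop:
                ?Int = !Int
                  dual(X) = X
              case ok:
                ?Int = !Int
                  dual(end) = end
    case stop:
      !Unit = ?Unit
        !Bool = ?Bool
          ?Unit = !Unit
            !Bool = ?Bool
              dual(X) = X

rec X.&{retry: !Bool.+{stop: +{more: ?Int.end, done: ?Str.X, stop: &{ack: X, stop: end}}, err: ?Unit.&{data: X, done: X}}, err: &{done: !Int.+{stop: ?Int.X, retry: ?Str.X}, ok: !Int.&{ack: !Bool.X, stop: !Int.X, ok: !Int.end}}, stop: ?Unit.?Bool.!Unit.?Bool.X}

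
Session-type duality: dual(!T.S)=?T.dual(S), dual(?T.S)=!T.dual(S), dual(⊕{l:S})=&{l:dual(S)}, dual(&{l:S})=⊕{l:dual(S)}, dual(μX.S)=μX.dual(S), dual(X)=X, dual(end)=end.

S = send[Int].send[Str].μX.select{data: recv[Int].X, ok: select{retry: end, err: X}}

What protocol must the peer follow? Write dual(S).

send[Int] → recv[Int]
  send[Str] → recv[Str]
    μX → μX  (binder kept)
      select{data,ok} → offer{data,ok}  (internal→external)
        • data:
          recv[Int] → send[Int]
            X ↦ X
        • ok:
          select{retry,err} → offer{retry,err}  (internal→external)
            • retry:
              end ↦ end
            • err:
              X ↦ X

recv[Int].recv[Str].μX.offer{data: send[Int].X, ok: offer{retry: end, err: X}}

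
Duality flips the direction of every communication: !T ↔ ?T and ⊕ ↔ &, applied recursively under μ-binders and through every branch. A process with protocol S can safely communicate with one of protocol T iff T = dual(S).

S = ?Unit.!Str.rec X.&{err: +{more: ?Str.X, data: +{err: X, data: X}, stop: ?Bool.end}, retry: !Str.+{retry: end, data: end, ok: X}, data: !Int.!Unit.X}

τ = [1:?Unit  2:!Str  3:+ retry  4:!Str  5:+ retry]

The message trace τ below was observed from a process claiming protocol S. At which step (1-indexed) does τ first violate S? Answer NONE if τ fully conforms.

3

[1] ?Unit  ok  cont: !Str.rec X.…
[2] !Str  ok  cont: rec X.…
[3] got + retry, protocol expects & err or & retry or & data  ✗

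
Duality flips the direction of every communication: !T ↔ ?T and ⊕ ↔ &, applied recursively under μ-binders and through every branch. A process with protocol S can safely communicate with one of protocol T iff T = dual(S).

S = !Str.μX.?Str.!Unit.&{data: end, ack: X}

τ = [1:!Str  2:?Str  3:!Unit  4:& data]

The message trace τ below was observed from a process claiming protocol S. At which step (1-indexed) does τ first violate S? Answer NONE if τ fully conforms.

NONE

@1 !Str  ✓  state: μX.…
@2 ?Str  ✓  state: !Unit.&{data: end, ack: μX.…}
@3 !Unit  ✓  state: &{data: end, ack: μX.…}
@4 & data  ✓  state: end
τ conforms to S (length 4)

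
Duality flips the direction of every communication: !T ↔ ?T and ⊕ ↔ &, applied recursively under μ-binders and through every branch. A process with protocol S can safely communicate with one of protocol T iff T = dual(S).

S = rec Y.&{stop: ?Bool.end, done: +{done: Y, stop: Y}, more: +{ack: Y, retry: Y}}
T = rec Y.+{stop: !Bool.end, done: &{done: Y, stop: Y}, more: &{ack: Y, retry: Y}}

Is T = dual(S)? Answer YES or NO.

YES

rec Y vs rec Y  ok (μ self-dual)
  &{stop,done,more} vs +{stop,done,more}  ok label sets agree
    case stop:
      ?Bool vs !Bool  ok
        end vs end  ok
    case done:
      +{done,stop} vs &{done,stop}  ok label sets agree
        case done:
          Y vs Y  ok
        case stop:
          Y vs Y  ok
    case more:
      +{ack,retry} vs &{ack,retry}  ok label sets agree
        case ack:
          Y vs Y  ok
        case retry:
          Y vs Y  ok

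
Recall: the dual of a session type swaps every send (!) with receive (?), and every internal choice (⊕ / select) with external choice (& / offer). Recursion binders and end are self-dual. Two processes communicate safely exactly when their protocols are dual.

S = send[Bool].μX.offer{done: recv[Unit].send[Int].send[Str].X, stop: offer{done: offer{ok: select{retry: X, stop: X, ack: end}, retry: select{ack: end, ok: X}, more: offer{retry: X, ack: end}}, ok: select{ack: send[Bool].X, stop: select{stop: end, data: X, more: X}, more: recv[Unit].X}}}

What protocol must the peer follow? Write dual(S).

recv[Bool].μX.select{done: send[Unit].recv[Int].recv[Str].X, stop: select{done: select{ok: offer{retry: X, stop: X, ack: end}, retry: offer{ack: end, ok: X}, more: select{retry: X, ack: end}}, ok: offer{ack: recv[Bool].X, stop: offer{stop: end, data: X, more: X}, more: send[Unit].X}}}

send[Bool] → recv[Bool]
  μX → μX  (binder kept)
    offer{done,stop} → select{done,stop}  (&→⊕)
      case done:
        recv[Unit] → send[Unit]
          send[Int] → recv[Int]
            send[Str] → recv[Str]
              X self-dual
      case stop:
        offer{done,ok} → select{done,ok}  (&→⊕)
          case done:
            offer{ok,retry,more} → select{ok,retry,more}  (&→⊕)
              case ok:
                select{retry,stop,ack} → offer{retry,stop,ack}  (select→offer)
                  case retry:
                    X self-dual
                  case stop:
                    X self-dual
                  case ack:
                    end self-dual
              case retry:
                select{ack,ok} → offer{ack,ok}  (select→offer)
                  case ack:
                    end self-dual
                  case ok:
                    X self-dual
              case more:
                offer{retry,ack} → select{retry,ack}  (&→⊕)
                  case retry:
                    X self-dual
                  case ack:
                    end self-dual
          case ok:
            select{ack,stop,more} → offer{ack,stop,more}  (select→offer)
              case ack:
                send[Bool] → recv[Bool]
                  X self-dual
              case stop:
                select{stop,data,more} → offer{stop,data,more}  (select→offer)
                  case stop:
                    end self-dual
                  case data:
                    X self-dual
                  case more:
                    X self-dual
              case more:
                recv[Unit] → send[Unit]
                  X self-dual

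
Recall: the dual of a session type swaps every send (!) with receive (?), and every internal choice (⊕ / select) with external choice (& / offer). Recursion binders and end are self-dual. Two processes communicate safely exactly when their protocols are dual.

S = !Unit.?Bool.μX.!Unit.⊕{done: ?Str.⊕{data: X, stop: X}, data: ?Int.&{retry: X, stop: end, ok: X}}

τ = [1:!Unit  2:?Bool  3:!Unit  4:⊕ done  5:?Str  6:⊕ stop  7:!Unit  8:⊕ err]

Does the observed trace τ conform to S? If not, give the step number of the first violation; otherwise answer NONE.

8

step 1: !Unit  match  cont: ?Bool.μX.…
step 2: ?Bool  match  cont: μX.…
step 3: !Unit  match  cont: ⊕{done: ?Str.⊕{data: μX.…, stop: μX.…}, data: ?Int.&{retry: μX.…, stop: end, ok: μX.…}}
step 4: ⊕ done  match  cont: ?Str.⊕{data: μX.…, stop: μX.…}
step 5: ?Str  match  cont: ⊕{data: μX.…, stop: μX.…}
step 6: ⊕ stop  match  cont: μX.…
step 7: !Unit  match  cont: ⊕{done: ?Str.⊕{data: μX.…, stop: μX.…}, data: ?Int.&{retry: μX.…, stop: end, ok: μX.…}}
step 8: got ⊕ err, protocol expects ⊕ done or ⊕ data  ✗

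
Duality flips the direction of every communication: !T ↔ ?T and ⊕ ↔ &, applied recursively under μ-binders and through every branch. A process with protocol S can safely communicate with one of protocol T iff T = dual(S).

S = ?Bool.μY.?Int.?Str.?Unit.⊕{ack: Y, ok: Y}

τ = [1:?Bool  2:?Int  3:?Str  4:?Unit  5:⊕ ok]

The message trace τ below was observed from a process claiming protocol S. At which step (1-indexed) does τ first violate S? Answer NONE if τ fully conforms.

@1 ?Bool  ok  now at μY.…
@2 ?Int  ok  now at ?Str.?Unit.⊕{ack: μY.…, ok: μY.…}
@3 ?Str  ok  now at ?Unit.⊕{ack: μY.…, ok: μY.…}
@4 ?Unit  ok  now at ⊕{ack: μY.…, ok: μY.…}
@5 ⊕ ok  ok  now at μY.…
τ conforms to S (length 5)

NONE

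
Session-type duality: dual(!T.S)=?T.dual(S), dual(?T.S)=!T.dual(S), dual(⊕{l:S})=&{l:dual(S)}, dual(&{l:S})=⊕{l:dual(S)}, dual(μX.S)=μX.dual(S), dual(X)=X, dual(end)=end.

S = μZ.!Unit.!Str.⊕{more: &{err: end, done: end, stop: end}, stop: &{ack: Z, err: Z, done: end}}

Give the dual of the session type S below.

μZ = μZ  (μ self-dual)
  !Unit = ?Unit
    !Str = ?Str
      ⊕{more,stop} = &{more,stop}  (internal→external)
        case more:
          &{err,done,stop} = ⊕{err,done,stop}  (external→internal)
            case err:
              end self-dual
            case done:
              end self-dual
            case stop:
              end self-dual
        case stop:
          &{ack,err,done} = ⊕{ack,err,done}  (external→internal)
            case ack:
              Z self-dual
            case err:
              Z self-dual
            case done:
              end self-dual

μZ.?Unit.?Str.&{more: ⊕{err: end, done: end, stop: end}, stop: ⊕{ack: Z, err: Z, done: end}}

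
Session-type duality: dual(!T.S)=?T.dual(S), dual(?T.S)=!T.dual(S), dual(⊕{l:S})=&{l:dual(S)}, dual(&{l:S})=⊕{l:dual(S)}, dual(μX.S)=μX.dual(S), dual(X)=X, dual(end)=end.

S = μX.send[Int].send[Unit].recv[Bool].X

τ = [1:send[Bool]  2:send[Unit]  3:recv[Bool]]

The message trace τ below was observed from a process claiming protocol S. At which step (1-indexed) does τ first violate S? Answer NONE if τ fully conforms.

1

@1 got send[Bool], protocol expects send[Int]  ✗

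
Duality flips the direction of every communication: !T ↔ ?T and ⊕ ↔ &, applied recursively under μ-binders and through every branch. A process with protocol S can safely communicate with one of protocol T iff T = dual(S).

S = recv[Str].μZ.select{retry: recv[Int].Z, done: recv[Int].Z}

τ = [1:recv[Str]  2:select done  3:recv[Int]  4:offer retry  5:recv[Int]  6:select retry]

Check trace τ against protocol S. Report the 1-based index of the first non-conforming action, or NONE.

4

[1] recv[Str]  match  residual = μZ.…
[2] select done  match  residual = recv[Int].μZ.…
[3] recv[Int]  match  residual = μZ.…
[4] got offer retry, protocol expects select retry or select done  ✗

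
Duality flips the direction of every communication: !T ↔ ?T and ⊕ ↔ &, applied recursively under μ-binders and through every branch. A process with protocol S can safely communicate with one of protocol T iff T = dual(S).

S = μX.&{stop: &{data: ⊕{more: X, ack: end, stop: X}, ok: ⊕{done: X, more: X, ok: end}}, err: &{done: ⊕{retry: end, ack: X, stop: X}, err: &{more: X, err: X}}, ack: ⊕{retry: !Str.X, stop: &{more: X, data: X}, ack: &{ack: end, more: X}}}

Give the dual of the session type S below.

μX.⊕{stop: ⊕{data: &{more: X, ack: end, stop: X}, ok: &{done: X, more: X, ok: end}}, err: ⊕{done: &{retry: end, ack: X, stop: X}, err: ⊕{more: X, err: X}}, ack: &{retry: ?Str.X, stop: ⊕{more: X, data: X}, ack: ⊕{ack: end, more: X}}}

μX = μX  (rec unchanged)
  &{stop,err,ack} = ⊕{stop,err,ack}  (offer→select)
    case stop:
      &{data,ok} = ⊕{data,ok}  (offer→select)
        case data:
          ⊕{more,ack,stop} = &{more,ack,stop}  (select→offer)
            case more:
              dual(X) = X
            case ack:
              dual(end) = end
            case stop:
              dual(X) = X
        case ok:
          ⊕{done,more,ok} = &{done,more,ok}  (select→offer)
            case done:
              dual(X) = X
            case more:
              dual(X) = X
            case ok:
              dual(end) = end
    case err:
      &{done,err} = ⊕{done,err}  (offer→select)
        case done:
          ⊕{retry,ack,stop} = &{retry,ack,stop}  (select→offer)
            case retry:
              dual(end) = end
            case ack:
              dual(X) = X
            case stop:
              dual(X) = X
        case err:
          &{more,err} = ⊕{more,err}  (offer→select)
            case more:
              dual(X) = X
            case err:
              dual(X) = X
    case ack:
      ⊕{retry,stop,ack} = &{retry,stop,ack}  (select→offer)
        case retry:
          !Str = ?Str
            dual(X) = X
        case stop:
          &{more,data} = ⊕{more,data}  (offer→select)
            case more:
              dual(X) = X
            case data:
              dual(X) = X
        case ack:
          &{ack,more} = ⊕{ack,more}  (offer→select)
            case ack:
              dual(end) = end
            case more:
              dual(X) = X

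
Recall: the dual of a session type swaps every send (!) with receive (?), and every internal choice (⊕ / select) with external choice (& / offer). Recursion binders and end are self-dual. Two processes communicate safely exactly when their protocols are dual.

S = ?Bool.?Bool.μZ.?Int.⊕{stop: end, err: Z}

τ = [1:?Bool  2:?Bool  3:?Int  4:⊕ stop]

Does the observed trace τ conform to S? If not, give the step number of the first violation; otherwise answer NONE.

NONE

@1 ?Bool  ✓  cont: ?Bool.μZ.…
@2 ?Bool  ✓  cont: μZ.…
@3 ?Int  ✓  cont: ⊕{stop: end, err: μZ.…}
@4 ⊕ stop  ✓  cont: end
τ conforms to S (length 4)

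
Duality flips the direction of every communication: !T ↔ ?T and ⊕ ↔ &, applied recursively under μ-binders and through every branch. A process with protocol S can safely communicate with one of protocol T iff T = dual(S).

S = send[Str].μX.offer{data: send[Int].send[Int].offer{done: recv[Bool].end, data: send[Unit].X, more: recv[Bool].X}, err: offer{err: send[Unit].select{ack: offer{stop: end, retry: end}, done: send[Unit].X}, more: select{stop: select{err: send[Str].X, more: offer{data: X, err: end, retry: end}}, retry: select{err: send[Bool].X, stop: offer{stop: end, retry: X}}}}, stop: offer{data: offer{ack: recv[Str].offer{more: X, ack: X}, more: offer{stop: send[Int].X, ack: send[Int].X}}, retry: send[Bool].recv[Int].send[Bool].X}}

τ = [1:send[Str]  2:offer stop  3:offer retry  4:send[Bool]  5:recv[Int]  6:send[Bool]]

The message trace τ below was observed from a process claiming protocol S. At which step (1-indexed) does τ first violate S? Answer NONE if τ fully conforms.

NONE

@1 send[Str]  ok  cont: μX.…
@2 offer stop  ok  cont: offer{data: offer{ack: recv[Str].offer{more: μX.…, ack: μX.…}, more: offer{stop: send[Int].μX.…, ack: send[Int].μX.…}}, retry: send[Bool].recv[Int].send[Bool].μX.…}
@3 offer retry  ok  cont: send[Bool].recv[Int].send[Bool].μX.…
@4 send[Bool]  ok  cont: recv[Int].send[Bool].μX.…
@5 recv[Int]  ok  cont: send[Bool].μX.…
@6 send[Bool]  ok  cont: μX.…
all 6 steps conform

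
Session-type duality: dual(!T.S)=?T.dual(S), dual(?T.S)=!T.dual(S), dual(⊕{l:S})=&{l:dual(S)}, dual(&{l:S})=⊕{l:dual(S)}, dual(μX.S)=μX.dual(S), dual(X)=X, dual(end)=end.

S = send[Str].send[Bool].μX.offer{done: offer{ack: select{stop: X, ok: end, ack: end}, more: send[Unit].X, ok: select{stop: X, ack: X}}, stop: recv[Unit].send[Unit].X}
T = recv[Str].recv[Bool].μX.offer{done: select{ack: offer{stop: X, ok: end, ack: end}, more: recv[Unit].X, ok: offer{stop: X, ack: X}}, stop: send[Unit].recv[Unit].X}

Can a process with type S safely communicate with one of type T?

send[Str] | recv[Str]  ✓
  send[Bool] | recv[Bool]  ✓
    μX | μX  ✓ (μ self-dual)
      offer{done,stop} | offer{done,stop}  ✗ choice polarity not flipped — not dual

NO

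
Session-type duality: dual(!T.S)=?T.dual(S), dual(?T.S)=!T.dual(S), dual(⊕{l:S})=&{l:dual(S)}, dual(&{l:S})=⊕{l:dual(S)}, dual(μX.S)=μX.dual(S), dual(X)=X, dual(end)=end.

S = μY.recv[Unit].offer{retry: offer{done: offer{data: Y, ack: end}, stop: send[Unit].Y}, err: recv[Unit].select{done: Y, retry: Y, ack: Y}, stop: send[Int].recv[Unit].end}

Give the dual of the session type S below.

μY.send[Unit].select{retry: select{done: select{data: Y, ack: end}, stop: recv[Unit].Y}, err: send[Unit].offer{done: Y, retry: Y, ack: Y}, stop: recv[Int].send[Unit].end}

μY ↦ μY  (binder kept)
  recv[Unit] ↦ send[Unit]
    offer{retry,err,stop} ↦ select{retry,err,stop}  (offer→select)
      [retry]
        offer{done,stop} ↦ select{done,stop}  (offer→select)
          [done]
            offer{data,ack} ↦ select{data,ack}  (offer→select)
              [data]
                Y ↦ Y
              [ack]
                end ↦ end
          [stop]
            send[Unit] ↦ recv[Unit]
              Y ↦ Y
      [err]
        recv[Unit] ↦ send[Unit]
          select{done,retry,ack} ↦ offer{done,retry,ack}  (internal→external)
            [done]
              Y ↦ Y
            [retry]
              Y ↦ Y
            [ack]
              Y ↦ Y
      [stop]
        send[Int] ↦ recv[Int]
          recv[Unit] ↦ send[Unit]
            end ↦ end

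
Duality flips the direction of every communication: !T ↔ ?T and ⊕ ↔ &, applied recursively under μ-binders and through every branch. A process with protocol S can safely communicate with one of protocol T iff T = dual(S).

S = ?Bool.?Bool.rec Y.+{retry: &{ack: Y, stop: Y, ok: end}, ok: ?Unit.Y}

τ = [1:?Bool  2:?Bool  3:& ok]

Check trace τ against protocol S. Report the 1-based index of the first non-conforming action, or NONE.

3

step 1: ?Bool  ✓  state: ?Bool.rec Y.…
step 2: ?Bool  ✓  state: rec Y.…
step 3: got & ok, protocol expects + retry or + ok  ✗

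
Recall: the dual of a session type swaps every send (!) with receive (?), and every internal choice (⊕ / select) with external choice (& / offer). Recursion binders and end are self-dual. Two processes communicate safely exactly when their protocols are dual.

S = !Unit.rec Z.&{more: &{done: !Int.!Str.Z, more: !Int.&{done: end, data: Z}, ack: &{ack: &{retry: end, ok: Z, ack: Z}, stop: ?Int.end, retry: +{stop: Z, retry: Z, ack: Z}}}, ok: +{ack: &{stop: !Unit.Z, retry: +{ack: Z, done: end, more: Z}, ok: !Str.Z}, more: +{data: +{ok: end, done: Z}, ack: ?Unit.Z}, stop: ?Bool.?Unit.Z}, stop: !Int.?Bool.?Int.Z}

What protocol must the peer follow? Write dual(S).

?Unit.rec Z.+{more: +{done: ?Int.?Str.Z, more: ?Int.+{done: end, data: Z}, ack: +{ack: +{retry: end, ok: Z, ack: Z}, stop: !Int.end, retry: &{stop: Z, retry: Z, ack: Z}}}, ok: &{ack: +{stop: ?Unit.Z, retry: &{ack: Z, done: end, more: Z}, ok: ?Str.Z}, more: &{data: &{ok: end, done: Z}, ack: !Unit.Z}, stop: !Bool.!Unit.Z}, stop: ?Int.!Bool.!Int.Z}

!Unit → ?Unit
  rec Z → rec Z  (rec unchanged)
    &{more,ok,stop} → +{more,ok,stop}  (offer→select)
      • more:
        &{done,more,ack} → +{done,more,ack}  (offer→select)
          • done:
            !Int → ?Int
              !Str → ?Str
                dual(Z) = Z
          • more:
            !Int → ?Int
              &{done,data} → +{done,data}  (offer→select)
                • done:
                  dual(end) = end
                • data:
                  dual(Z) = Z
          • ack:
            &{ack,stop,retry} → +{ack,stop,retry}  (offer→select)
              • ack:
                &{retry,ok,ack} → +{retry,ok,ack}  (offer→select)
                  • retry:
                    dual(end) = end
                  • ok:
                    dual(Z) = Z
                  • ack:
                    dual(Z) = Z
              • stop:
                ?Int → !Int
                  dual(end) = end
              • retry:
                +{stop,retry,ack} → &{stop,retry,ack}  (⊕→&)
                  • stop:
                    dual(Z) = Z
                  • retry:
                    dual(Z) = Z
                  • ack:
                    dual(Z) = Z
      • ok:
        +{ack,more,stop} → &{ack,more,stop}  (⊕→&)
          • ack:
            &{stop,retry,ok} → +{stop,retry,ok}  (offer→select)
              • stop:
                !Unit → ?Unit
                  dual(Z) = Z
              • retry:
                +{ack,done,more} → &{ack,done,more}  (⊕→&)
                  • ack:
                    dual(Z) = Z
                  • done:
                    dual(end) = end
                  • more:
                    dual(Z) = Z
              • ok:
                !Str → ?Str
                  dual(Z) = Z
          • more:
            +{data,ack} → &{data,ack}  (⊕→&)
              • data:
                +{ok,done} → &{ok,done}  (⊕→&)
                  • ok:
                    dual(end) = end
                  • done:
                    dual(Z) = Z
              • ack:
                ?Unit → !Unit
                  dual(Z) = Z
          • stop:
            ?Bool → !Bool
              ?Unit → !Unit
                dual(Z) = Z
      • stop:
        !Int → ?Int
          ?Bool → !Bool
            ?Int → !Int
              dual(Z) = Z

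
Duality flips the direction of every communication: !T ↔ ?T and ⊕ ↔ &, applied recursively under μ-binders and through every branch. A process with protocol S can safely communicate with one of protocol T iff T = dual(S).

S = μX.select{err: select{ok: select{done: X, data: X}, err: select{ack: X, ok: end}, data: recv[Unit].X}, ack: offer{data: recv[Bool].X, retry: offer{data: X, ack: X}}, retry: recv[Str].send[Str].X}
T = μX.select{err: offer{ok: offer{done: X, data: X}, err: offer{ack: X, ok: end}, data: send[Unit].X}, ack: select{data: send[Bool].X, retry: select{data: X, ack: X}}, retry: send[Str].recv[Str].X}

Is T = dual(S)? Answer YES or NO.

NO

μX vs μX  match (μ self-dual)
  select{err,ack,retry} vs select{err,ack,retry}  ✗ choice polarity not flipped — not dual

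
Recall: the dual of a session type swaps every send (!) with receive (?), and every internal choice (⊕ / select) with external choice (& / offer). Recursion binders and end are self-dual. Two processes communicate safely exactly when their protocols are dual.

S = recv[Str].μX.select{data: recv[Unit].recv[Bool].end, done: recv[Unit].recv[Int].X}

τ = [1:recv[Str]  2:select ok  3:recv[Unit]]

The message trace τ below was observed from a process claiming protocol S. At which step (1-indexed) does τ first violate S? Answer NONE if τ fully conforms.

2

[1] recv[Str]  match  residual = μX.…
[2] got select ok, protocol expects select data or select done  ✗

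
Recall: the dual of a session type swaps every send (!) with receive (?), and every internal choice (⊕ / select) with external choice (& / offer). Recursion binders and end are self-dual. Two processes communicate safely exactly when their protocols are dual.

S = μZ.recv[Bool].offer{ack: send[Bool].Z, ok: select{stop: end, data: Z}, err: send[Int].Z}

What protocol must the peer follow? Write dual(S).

μZ.send[Bool].select{ack: recv[Bool].Z, ok: offer{stop: end, data: Z}, err: recv[Int].Z}

μZ ↦ μZ  (rec unchanged)
  recv[Bool] ↦ send[Bool]
    offer{ack,ok,err} ↦ select{ack,ok,err}  (external→internal)
      case ack:
        send[Bool] ↦ recv[Bool]
          dual(Z) = Z
      case ok:
        select{stop,data} ↦ offer{stop,data}  (internal→external)
          case stop:
            dual(end) = end
          case data:
            dual(Z) = Z
      case err:
        send[Int] ↦ recv[Int]
          dual(Z) = Z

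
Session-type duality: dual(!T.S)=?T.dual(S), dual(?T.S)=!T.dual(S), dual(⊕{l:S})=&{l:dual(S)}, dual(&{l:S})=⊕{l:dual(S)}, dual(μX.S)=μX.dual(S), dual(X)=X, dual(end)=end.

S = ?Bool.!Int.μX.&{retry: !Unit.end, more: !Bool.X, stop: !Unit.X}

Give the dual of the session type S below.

!Bool.?Int.μX.⊕{retry: ?Unit.end, more: ?Bool.X, stop: ?Unit.X}

?Bool → !Bool
  !Int → ?Int
    μX → μX  (binder kept)
      &{retry,more,stop} → ⊕{retry,more,stop}  (offer→select)
        • retry:
          !Unit → ?Unit
            dual(end) = end
        • more:
          !Bool → ?Bool
            dual(X) = X
        • stop:
          !Unit → ?Unit
            dual(X) = X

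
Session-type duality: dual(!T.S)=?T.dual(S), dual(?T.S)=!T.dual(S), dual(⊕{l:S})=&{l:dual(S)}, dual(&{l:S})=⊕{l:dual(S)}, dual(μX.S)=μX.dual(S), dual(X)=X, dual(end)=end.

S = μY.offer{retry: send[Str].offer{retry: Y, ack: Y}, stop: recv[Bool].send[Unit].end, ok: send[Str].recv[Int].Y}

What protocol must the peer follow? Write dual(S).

μY = μY  (μ self-dual)
  offer{retry,stop,ok} = select{retry,stop,ok}  (external→internal)
    [retry]
      send[Str] = recv[Str]
        offer{retry,ack} = select{retry,ack}  (external→internal)
          [retry]
            Y ↦ Y
          [ack]
            Y ↦ Y
    [stop]
      recv[Bool] = send[Bool]
        send[Unit] = recv[Unit]
          end ↦ end
    [ok]
      send[Str] = recv[Str]
        recv[Int] = send[Int]
          Y ↦ Y

μY.select{retry: recv[Str].select{retry: Y, ack: Y}, stop: send[Bool].recv[Unit].end, ok: recv[Str].send[Int].Y}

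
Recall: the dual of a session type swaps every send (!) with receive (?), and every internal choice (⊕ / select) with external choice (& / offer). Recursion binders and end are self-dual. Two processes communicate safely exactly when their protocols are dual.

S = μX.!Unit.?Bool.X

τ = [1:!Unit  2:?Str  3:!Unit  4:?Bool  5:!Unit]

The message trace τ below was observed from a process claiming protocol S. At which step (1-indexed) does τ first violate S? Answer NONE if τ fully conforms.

2

[1] !Unit  match  cont: ?Bool.μX.…
[2] got ?Str, protocol expects ?Bool  ✗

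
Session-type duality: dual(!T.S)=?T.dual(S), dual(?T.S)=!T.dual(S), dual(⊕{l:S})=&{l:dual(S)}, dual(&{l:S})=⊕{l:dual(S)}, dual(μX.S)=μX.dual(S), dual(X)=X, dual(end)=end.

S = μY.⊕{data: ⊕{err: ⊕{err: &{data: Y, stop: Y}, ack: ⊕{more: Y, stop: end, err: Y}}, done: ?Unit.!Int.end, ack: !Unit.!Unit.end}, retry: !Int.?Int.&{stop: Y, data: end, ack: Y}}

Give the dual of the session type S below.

μY.&{data: &{err: &{err: ⊕{data: Y, stop: Y}, ack: &{more: Y, stop: end, err: Y}}, done: !Unit.?Int.end, ack: ?Unit.?Unit.end}, retry: ?Int.!Int.⊕{stop: Y, data: end, ack: Y}}

μY = μY  (μ self-dual)
  ⊕{data,retry} = &{data,retry}  (internal→external)
    • data:
      ⊕{err,done,ack} = &{err,done,ack}  (internal→external)
        • err:
          ⊕{err,ack} = &{err,ack}  (internal→external)
            • err:
              &{data,stop} = ⊕{data,stop}  (offer→select)
                • data:
                  Y self-dual
                • stop:
                  Y self-dual
            • ack:
              ⊕{more,stop,err} = &{more,stop,err}  (internal→external)
                • more:
                  Y self-dual
                • stop:
                  end self-dual
                • err:
                  Y self-dual
        • done:
          ?Unit = !Unit
            !Int = ?Int
              end self-dual
        • ack:
          !Unit = ?Unit
            !Unit = ?Unit
              end self-dual
    • retry:
      !Int = ?Int
        ?Int = !Int
          &{stop,data,ack} = ⊕{stop,data,ack}  (offer→select)
            • stop:
              Y self-dual
            • data:
              end self-dual
            • ack:
              Y self-dual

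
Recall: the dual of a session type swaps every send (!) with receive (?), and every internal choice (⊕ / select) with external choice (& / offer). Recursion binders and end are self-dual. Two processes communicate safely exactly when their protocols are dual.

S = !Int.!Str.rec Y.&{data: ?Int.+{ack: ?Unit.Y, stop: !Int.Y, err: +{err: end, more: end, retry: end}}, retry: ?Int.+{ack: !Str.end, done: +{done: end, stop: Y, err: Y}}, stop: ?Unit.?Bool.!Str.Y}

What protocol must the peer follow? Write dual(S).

?Int.?Str.rec Y.+{data: !Int.&{ack: !Unit.Y, stop: ?Int.Y, err: &{err: end, more: end, retry: end}}, retry: !Int.&{ack: ?Str.end, done: &{done: end, stop: Y, err: Y}}, stop: !Unit.!Bool.?Str.Y}

!Int ↦ ?Int
  !Str ↦ ?Str
    rec Y ↦ rec Y  (μ self-dual)
      &{data,retry,stop} ↦ +{data,retry,stop}  (offer→select)
        case data:
          ?Int ↦ !Int
            +{ack,stop,err} ↦ &{ack,stop,err}  (⊕→&)
              case ack:
                ?Unit ↦ !Unit
                  dual(Y) = Y
              case stop:
                !Int ↦ ?Int
                  dual(Y) = Y
              case err:
                +{err,more,retry} ↦ &{err,more,retry}  (⊕→&)
                  case err:
                    dual(end) = end
                  case more:
                    dual(end) = end
                  case retry:
                    dual(end) = end
        case retry:
          ?Int ↦ !Int
            +{ack,done} ↦ &{ack,done}  (⊕→&)
              case ack:
                !Str ↦ ?Str
                  dual(end) = end
              case done:
                +{done,stop,err} ↦ &{done,stop,err}  (⊕→&)
                  case done:
                    dual(end) = end
                  case stop:
                    dual(Y) = Y
                  case err:
                    dual(Y) = Y
        case stop:
          ?Unit ↦ !Unit
            ?Bool ↦ !Bool
              !Str ↦ ?Str
                dual(Y) = Y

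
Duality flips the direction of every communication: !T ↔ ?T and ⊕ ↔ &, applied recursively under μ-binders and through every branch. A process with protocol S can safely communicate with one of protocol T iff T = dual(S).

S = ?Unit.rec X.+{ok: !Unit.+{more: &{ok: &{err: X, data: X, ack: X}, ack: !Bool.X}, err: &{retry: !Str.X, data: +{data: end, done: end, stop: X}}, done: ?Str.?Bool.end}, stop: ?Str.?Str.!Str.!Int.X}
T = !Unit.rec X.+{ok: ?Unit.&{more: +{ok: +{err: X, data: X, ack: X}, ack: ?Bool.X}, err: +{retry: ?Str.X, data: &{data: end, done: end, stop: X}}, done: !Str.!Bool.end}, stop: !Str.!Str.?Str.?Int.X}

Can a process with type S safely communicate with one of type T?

NO

?Unit | !Unit  match
  rec X | rec X  match (μ self-dual)
    +{ok,stop} | +{ok,stop}  ✗ choice polarity not flipped — not dual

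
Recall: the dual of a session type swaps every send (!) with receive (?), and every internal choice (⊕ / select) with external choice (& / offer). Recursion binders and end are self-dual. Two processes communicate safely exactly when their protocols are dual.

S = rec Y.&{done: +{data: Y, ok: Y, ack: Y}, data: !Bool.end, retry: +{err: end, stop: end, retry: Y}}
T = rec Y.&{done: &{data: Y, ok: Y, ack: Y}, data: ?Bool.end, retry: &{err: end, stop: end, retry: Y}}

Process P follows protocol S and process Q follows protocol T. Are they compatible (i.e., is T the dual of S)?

rec Y | rec Y  ok (rec unchanged)
  &{done,data,retry} | &{done,data,retry}  ✗ choice polarity not flipped — not dual

NO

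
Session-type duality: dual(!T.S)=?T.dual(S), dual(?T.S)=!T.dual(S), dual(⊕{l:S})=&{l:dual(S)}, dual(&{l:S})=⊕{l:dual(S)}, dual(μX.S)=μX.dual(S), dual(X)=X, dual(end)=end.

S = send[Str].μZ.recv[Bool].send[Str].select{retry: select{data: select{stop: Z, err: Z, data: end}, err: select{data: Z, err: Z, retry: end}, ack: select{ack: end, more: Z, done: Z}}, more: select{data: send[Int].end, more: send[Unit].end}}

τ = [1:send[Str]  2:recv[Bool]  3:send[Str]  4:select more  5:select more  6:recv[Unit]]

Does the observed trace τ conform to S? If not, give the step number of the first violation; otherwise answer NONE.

6

[1] send[Str]  match  residual = μZ.…
[2] recv[Bool]  match  residual = send[Str].select{retry: select{data: select{stop: μZ.…, err: μZ.…, data: end}, err: select{data: μZ.…, err: μZ.…, retry: end}, ack: select{ack: end, more: μZ.…, done: μZ.…}}, more: select{data: send[Int].end, more: send[Unit].end}}
[3] send[Str]  match  residual = select{retry: select{data: select{stop: μZ.…, err: μZ.…, data: end}, err: select{data: μZ.…, err: μZ.…, retry: end}, ack: select{ack: end, more: μZ.…, done: μZ.…}}, more: select{data: send[Int].end, more: send[Unit].end}}
[4] select more  match  residual = select{data: send[Int].end, more: send[Unit].end}
[5] select more  match  residual = send[Unit].end
[6] got recv[Unit], protocol expects send[Unit]  ✗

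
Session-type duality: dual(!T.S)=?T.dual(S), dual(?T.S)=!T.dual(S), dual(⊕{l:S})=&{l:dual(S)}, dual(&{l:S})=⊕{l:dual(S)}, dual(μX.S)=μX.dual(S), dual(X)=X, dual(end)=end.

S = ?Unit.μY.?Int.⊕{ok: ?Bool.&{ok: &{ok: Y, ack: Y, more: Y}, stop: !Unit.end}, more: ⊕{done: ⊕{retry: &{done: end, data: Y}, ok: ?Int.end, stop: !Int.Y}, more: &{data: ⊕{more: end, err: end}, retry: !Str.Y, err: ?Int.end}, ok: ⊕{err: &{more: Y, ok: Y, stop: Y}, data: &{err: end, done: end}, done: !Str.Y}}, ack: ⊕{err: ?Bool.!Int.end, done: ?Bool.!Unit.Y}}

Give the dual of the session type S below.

!Unit.μY.!Int.&{ok: !Bool.⊕{ok: ⊕{ok: Y, ack: Y, more: Y}, stop: ?Unit.end}, more: &{done: &{retry: ⊕{done: end, data: Y}, ok: !Int.end, stop: ?Int.Y}, more: ⊕{data: &{more: end, err: end}, retry: ?Str.Y, err: !Int.end}, ok: &{err: ⊕{more: Y, ok: Y, stop: Y}, data: ⊕{err: end, done: end}, done: ?Str.Y}}, ack: &{err: !Bool.?Int.end, done: !Bool.?Unit.Y}}

?Unit ↦ !Unit
  μY ↦ μY  (binder kept)
    ?Int ↦ !Int
      ⊕{ok,more,ack} ↦ &{ok,more,ack}  (internal→external)
        [ok]
          ?Bool ↦ !Bool
            &{ok,stop} ↦ ⊕{ok,stop}  (external→internal)
              [ok]
                &{ok,ack,more} ↦ ⊕{ok,ack,more}  (external→internal)
                  [ok]
                    dual(Y) = Y
                  [ack]
                    dual(Y) = Y
                  [more]
                    dual(Y) = Y
              [stop]
                !Unit ↦ ?Unit
                  dual(end) = end
        [more]
          ⊕{done,more,ok} ↦ &{done,more,ok}  (internal→external)
            [done]
              ⊕{retry,ok,stop} ↦ &{retry,ok,stop}  (internal→external)
                [retry]
                  &{done,data} ↦ ⊕{done,data}  (external→internal)
                    [done]
                      dual(end) = end
                    [data]
                      dual(Y) = Y
                [ok]
                  ?Int ↦ !Int
                    dual(end) = end
                [stop]
                  !Int ↦ ?Int
                    dual(Y) = Y
            [more]
              &{data,retry,err} ↦ ⊕{data,retry,err}  (external→internal)
                [data]
                  ⊕{more,err} ↦ &{more,err}  (internal→external)
                    [more]
                      dual(end) = end
                    [err]
                      dual(end) = end
                [retry]
                  !Str ↦ ?Str
                    dual(Y) = Y
                [err]
                  ?Int ↦ !Int
                    dual(end) = end
            [ok]
              ⊕{err,data,done} ↦ &{err,data,done}  (internal→external)
                [err]
                  &{more,ok,stop} ↦ ⊕{more,ok,stop}  (external→internal)
                    [more]
                      dual(Y) = Y
                    [ok]
                      dual(Y) = Y
                    [stop]
                      dual(Y) = Y
                [data]
                  &{err,done} ↦ ⊕{err,done}  (external→internal)
                    [err]
                      dual(end) = end
                    [done]
                      dual(end) = end
                [done]
                  !Str ↦ ?Str
                    dual(Y) = Y
        [ack]
          ⊕{err,done} ↦ &{err,done}  (internal→external)
            [err]
              ?Bool ↦ !Bool
                !Int ↦ ?Int
                  dual(end) = end
            [done]
              ?Bool ↦ !Bool
                !Unit ↦ ?Unit
                  dual(Y) = Y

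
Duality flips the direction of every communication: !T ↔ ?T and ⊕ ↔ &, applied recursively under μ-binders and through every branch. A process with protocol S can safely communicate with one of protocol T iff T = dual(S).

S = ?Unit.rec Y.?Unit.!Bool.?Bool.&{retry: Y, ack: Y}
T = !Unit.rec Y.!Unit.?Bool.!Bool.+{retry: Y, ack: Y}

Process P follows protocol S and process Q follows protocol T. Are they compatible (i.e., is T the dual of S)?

YES

?Unit vs !Unit  ✓
  rec Y vs rec Y  ✓ (binder kept)
    ?Unit vs !Unit  ✓
      !Bool vs ?Bool  ✓
        ?Bool vs !Bool  ✓
          &{retry,ack} vs +{retry,ack}  ✓ labels match
            • retry:
              Y vs Y  ✓
            • ack:
              Y vs Y  ✓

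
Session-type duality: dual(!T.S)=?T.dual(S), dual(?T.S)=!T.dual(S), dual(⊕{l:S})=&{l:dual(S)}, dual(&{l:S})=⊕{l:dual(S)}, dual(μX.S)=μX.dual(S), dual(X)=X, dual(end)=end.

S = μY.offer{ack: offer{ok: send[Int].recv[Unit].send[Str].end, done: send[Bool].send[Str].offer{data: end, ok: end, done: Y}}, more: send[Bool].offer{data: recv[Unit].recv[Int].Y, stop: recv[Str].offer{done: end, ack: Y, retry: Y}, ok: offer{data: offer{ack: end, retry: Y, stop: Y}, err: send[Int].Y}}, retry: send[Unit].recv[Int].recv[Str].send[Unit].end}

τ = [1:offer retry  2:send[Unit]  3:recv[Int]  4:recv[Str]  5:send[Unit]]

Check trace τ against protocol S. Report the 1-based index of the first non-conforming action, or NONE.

step 1: offer retry  ✓  state: send[Unit].recv[Int].recv[Str].send[Unit].end
step 2: send[Unit]  ✓  state: recv[Int].recv[Str].send[Unit].end
step 3: recv[Int]  ✓  state: recv[Str].send[Unit].end
step 4: recv[Str]  ✓  state: send[Unit].end
step 5: send[Unit]  ✓  state: end
all 5 steps conform

NONE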